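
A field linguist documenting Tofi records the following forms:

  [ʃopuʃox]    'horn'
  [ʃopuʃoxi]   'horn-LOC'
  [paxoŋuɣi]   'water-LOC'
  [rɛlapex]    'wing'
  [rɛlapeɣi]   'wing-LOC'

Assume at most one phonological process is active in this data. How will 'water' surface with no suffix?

[paxoŋux]

The stem for 'wing' ends in [x] in [rɛlapex] but [ɣ] in [rɛlapeɣi].
If /x/ were underlying and a rule turned it into [ɣ] before the LOC suffix, 'horn' would also alternate; but it has [x] in both [ʃopuʃox] and [ʃopuʃoxi].
Therefore /ɣ/ is basic and [x] is derived by word-final obstruent devoicing (voiced obstruents become voiceless word-finally).
The one attested form of 'water', [paxoŋuɣi], shows underlying /paxoŋuɣ/. Applying the same rule word-finally gives [paxoŋux].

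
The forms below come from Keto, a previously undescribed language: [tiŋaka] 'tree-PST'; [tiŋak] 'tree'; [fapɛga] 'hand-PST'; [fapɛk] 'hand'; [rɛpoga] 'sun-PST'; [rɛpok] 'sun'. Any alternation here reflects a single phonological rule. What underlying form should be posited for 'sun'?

'sun' shows [g] ~ [k] at the end of the stem ([rɛpoga] vs [rɛpok]).
The stem 'tree' ([tiŋaka], [tiŋak]) shows [k] unchanged in both environments, so [k] cannot be basic with [g] derived before the PST suffix.
So /g/ is underlying, and a rule of word-final obstruent devoicing — voiced obstruents become voiceless word-finally — gives [k].

/rɛpog/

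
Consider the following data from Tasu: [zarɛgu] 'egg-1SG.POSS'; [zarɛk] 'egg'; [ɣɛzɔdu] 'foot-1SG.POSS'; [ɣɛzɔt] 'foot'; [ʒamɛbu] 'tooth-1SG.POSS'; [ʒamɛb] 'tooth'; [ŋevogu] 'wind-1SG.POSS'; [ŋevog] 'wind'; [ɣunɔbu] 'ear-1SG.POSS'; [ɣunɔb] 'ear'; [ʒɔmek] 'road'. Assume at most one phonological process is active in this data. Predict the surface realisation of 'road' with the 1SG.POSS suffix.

[ʒɔmegu]

In [zarɛgu] and [zarɛk] the final segment of 'egg' alternates: [g] ~ [k].
But 'wind' keeps [g] in both environments ([ŋevogu], [ŋevog]), so there is no rule changing /g/ to [k] in isolation.
The underlying segment must be /k/; voiceless stops become voiced between vowels, yielding [g] there.
The one attested form of 'road', [ʒɔmek], shows underlying /ʒɔmek/. Applying the same rule between vowels gives [ʒɔmegu].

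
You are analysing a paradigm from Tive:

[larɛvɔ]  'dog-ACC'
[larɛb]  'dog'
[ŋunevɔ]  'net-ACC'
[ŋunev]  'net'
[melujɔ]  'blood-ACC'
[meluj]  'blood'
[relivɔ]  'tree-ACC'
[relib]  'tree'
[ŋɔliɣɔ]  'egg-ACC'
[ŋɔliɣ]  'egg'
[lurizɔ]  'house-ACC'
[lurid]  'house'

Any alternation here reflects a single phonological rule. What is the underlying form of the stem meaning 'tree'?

The root 'tree' surfaces as [relivɔ] and [relib], with a stem-final [v] ~ [b] alternation.
The stem 'net' ([ŋunevɔ], [ŋunev]) shows [v] unchanged in both environments, so [v] cannot be basic with [b] derived in isolation.
The alternation reflects intervocalic spirantization: voiced stops become fricatives between vowels. /b/ is underlying.
Hence 'tree' is /relib/ underlyingly.

/relib/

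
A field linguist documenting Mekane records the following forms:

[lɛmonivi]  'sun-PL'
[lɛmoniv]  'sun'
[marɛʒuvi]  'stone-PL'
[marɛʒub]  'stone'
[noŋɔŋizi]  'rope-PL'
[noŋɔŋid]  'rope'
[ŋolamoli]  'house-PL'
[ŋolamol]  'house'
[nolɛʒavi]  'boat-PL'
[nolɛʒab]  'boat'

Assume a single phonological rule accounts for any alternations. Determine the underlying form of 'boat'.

The root 'boat' surfaces as [nolɛʒavi] and [nolɛʒab], with a stem-final [v] ~ [b] alternation.
Compare 'sun', with invariant [v] in [lɛmonivi] and [lɛmoniv]: an analysis with underlying /v/ and a rule producing [b] in isolation would wrongly predict alternation here too.
Therefore /b/ is basic and [v] is derived by intervocalic spirantization (voiced stops become fricatives between vowels).
Hence 'boat' is /nolɛʒab/ underlyingly.

/nolɛʒab/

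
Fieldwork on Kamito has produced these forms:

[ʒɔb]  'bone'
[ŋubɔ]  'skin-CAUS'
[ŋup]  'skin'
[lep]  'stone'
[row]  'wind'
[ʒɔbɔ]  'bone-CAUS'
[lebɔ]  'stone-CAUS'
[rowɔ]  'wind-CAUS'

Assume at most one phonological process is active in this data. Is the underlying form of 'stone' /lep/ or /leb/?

In [lep] and [lebɔ] the final segment of 'stone' alternates: [p] ~ [b].
If /b/ were underlying and a rule turned it into [p] in isolation, 'bone' would also alternate; but it has [b] in both [ʒɔb] and [ʒɔbɔ].
So /p/ is underlying, and a rule of intervocalic voicing — voiceless stops become voiced between vowels — gives [b].

/lep/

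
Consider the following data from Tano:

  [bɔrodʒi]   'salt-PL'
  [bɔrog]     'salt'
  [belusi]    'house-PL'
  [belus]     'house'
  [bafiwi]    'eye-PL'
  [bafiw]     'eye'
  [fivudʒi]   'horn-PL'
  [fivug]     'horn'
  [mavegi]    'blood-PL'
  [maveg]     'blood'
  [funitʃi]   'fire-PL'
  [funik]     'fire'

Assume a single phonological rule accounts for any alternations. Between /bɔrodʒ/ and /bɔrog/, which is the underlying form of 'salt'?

'salt' shows [dʒ] ~ [g] at the end of the stem ([bɔrodʒi] vs [bɔrog]).
Compare 'blood', with invariant [g] in [mavegi] and [maveg]: an analysis with underlying /g/ and a rule producing [dʒ] before the PL suffix would wrongly predict alternation here too.
So /dʒ/ is underlying, and a rule of depalatalization — palato-alveolar /tʃ/ and /dʒ/ become [k] and [g] when no front vowel follows — gives [g].

/bɔrodʒ/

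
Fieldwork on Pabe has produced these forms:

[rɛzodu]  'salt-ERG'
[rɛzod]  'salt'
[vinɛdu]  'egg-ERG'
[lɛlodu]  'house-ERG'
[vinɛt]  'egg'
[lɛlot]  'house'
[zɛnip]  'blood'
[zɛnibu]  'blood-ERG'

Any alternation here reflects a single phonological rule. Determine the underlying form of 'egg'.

/vinɛt/

In [vinɛt] and [vinɛdu] the final segment of 'egg' alternates: [t] ~ [d].
If /d/ were underlying and a rule turned it into [t] in isolation, 'salt' would also alternate; but it has [d] in both [rɛzod] and [rɛzodu].
So /t/ is underlying, and a rule of intervocalic voicing — voiceless stops become voiced between vowels — gives [d].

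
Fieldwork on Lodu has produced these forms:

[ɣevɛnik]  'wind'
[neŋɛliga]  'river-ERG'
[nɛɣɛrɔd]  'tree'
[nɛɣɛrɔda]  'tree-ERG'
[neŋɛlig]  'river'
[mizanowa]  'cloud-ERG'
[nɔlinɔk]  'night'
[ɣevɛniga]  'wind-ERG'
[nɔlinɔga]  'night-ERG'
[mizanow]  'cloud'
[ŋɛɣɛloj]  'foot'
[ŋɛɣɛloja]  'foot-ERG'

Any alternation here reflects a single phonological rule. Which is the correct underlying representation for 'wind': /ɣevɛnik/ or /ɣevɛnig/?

In [ɣevɛnik] and [ɣevɛniga] the final segment of 'wind' alternates: [k] ~ [g].
Compare 'river', with invariant [g] in [neŋɛlig] and [neŋɛliga]: an analysis with underlying /g/ and a rule producing [k] in isolation would wrongly predict alternation here too.
The underlying segment must be /k/; voiceless stops become voiced between vowels, yielding [g] there.

/ɣevɛnik/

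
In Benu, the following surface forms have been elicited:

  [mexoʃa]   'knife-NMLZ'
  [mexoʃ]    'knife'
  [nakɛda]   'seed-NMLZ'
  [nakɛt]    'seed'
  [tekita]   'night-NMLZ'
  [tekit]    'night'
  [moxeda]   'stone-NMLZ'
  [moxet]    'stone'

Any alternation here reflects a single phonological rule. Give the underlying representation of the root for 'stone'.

/moxed/

'stone' shows [d] ~ [t] at the end of the stem ([moxeda] vs [moxet]).
The stem 'night' ([tekita], [tekit]) shows [t] unchanged in both environments, so [t] cannot be basic with [d] derived before the NMLZ suffix.
The alternation reflects word-final obstruent devoicing: voiced obstruents become voiceless word-finally. /d/ is underlying.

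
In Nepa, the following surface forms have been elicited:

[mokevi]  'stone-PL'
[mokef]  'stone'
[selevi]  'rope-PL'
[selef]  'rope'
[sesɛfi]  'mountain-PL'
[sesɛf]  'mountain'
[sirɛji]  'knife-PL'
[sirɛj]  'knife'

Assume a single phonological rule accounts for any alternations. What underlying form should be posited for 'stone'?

/mokev/

In [mokevi] and [mokef] the final segment of 'stone' alternates: [v] ~ [f].
Compare 'mountain', with invariant [f] in [sesɛfi] and [sesɛf]: an analysis with underlying /f/ and a rule producing [v] before the PL suffix would wrongly predict alternation here too.
So /v/ is underlying, and a rule of word-final obstruent devoicing — voiced obstruents become voiceless word-finally — gives [f].
So 'stone' = /mokev/.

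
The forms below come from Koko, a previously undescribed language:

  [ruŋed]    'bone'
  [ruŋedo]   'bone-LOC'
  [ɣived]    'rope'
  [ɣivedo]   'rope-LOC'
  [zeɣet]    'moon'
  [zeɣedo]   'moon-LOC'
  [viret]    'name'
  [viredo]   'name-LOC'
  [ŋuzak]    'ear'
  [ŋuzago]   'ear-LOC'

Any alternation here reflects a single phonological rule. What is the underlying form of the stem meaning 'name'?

/viret/

In [viret] and [viredo] the final segment of 'name' alternates: [t] ~ [d].
If /d/ were underlying and a rule turned it into [t] in isolation, 'bone' would also alternate; but it has [d] in both [ruŋed] and [ruŋedo].
So /t/ is underlying, and a rule of intervocalic voicing — voiceless stops become voiced between vowels — gives [d].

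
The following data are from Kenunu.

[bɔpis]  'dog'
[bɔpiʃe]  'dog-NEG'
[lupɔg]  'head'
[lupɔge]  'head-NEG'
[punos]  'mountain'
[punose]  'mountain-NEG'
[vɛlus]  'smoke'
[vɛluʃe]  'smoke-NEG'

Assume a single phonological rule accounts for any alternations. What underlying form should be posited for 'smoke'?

/vɛluʃ/

The stem for 'smoke' ends in [s] in [vɛlus] but [ʃ] in [vɛluʃe].
Compare 'mountain', with invariant [s] in [punos] and [punose]: an analysis with underlying /s/ and a rule producing [ʃ] before the NEG suffix would wrongly predict alternation here too.
The alternation reflects depalatalization: palato-alveolar /ʃ/ becomes [s] when no front vowel follows. /ʃ/ is underlying.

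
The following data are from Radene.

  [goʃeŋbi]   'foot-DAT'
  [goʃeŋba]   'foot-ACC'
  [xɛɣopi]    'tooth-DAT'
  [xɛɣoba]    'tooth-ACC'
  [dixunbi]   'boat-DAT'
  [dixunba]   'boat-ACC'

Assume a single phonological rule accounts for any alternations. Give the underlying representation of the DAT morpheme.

/-pi/

The DAT suffix surfaces as [-bi] and [-pi], depending on the final segment of the stem.
By contrast the ACC suffix keeps its initial [b] throughout — that segment must be underlying.
So the underlying form is /-pi/, and voiceless stops become voiced after a nasal.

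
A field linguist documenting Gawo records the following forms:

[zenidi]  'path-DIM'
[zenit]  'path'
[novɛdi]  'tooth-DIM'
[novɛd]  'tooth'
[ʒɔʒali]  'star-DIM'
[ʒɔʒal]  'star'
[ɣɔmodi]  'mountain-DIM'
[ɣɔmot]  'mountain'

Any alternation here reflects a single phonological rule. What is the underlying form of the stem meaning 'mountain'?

/ɣɔmot/

The root 'mountain' surfaces as [ɣɔmodi] and [ɣɔmot], with a stem-final [d] ~ [t] alternation.
Compare 'tooth', with invariant [d] in [novɛdi] and [novɛd]: an analysis with underlying /d/ and a rule producing [t] in isolation would wrongly predict alternation here too.
Therefore /t/ is basic and [d] is derived by intervocalic voicing (voiceless stops become voiced between vowels).
The underlying form of 'mountain' is therefore /ɣɔmot/.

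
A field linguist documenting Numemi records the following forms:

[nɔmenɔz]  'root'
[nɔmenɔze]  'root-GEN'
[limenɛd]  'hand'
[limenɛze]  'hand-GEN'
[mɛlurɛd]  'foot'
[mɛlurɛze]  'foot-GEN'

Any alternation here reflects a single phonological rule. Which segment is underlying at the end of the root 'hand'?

In [limenɛd] and [limenɛze] the final segment of 'hand' alternates: [d] ~ [z].
If /z/ were underlying and a rule turned it into [d] in isolation, 'root' would also alternate; but it has [z] in both [nɔmenɔz] and [nɔmenɔze].
The alternation reflects intervocalic spirantization: voiced stops become fricatives between vowels. /d/ is underlying.

/d/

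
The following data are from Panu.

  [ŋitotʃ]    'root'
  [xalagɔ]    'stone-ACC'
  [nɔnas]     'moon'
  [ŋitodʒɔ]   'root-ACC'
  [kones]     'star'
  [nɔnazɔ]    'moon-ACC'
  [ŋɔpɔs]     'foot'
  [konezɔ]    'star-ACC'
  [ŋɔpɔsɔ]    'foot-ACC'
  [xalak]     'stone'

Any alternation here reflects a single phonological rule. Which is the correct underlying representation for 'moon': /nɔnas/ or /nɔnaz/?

The root 'moon' surfaces as [nɔnazɔ] and [nɔnas], with a stem-final [z] ~ [s] alternation.
If /s/ were underlying and a rule turned it into [z] before the ACC suffix, 'foot' would also alternate; but it has [s] in both [ŋɔpɔsɔ] and [ŋɔpɔs].
So /z/ is underlying, and a rule of word-final obstruent devoicing — voiced obstruents become voiceless word-finally — gives [s].

/nɔnaz/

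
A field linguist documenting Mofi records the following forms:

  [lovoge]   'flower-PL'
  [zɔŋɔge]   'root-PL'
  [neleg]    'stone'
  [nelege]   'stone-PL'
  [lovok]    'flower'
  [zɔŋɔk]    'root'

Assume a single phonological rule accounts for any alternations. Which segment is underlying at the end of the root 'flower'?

In [lovok] and [lovoge] the final segment of 'flower' alternates: [k] ~ [g].
If /g/ were underlying and a rule turned it into [k] in isolation, 'stone' would also alternate; but it has [g] in both [neleg] and [nelege].
Therefore /k/ is basic and [g] is derived by intervocalic voicing (voiceless stops become voiced between vowels).

/k/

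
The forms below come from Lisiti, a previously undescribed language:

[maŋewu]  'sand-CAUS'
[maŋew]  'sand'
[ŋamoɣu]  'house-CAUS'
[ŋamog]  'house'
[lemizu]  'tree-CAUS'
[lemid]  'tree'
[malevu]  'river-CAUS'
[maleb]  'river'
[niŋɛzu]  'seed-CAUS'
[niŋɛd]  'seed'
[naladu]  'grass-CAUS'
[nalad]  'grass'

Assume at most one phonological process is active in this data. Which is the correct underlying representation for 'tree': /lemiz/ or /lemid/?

'tree' shows [z] ~ [d] at the end of the stem ([lemizu] vs [lemid]).
But 'grass' keeps [d] in both environments ([naladu], [nalad]), so there is no rule changing /d/ to [z] before the CAUS suffix.
The underlying segment must be /z/; voiced fricatives become stops word-finally, yielding [d] there.

/lemiz/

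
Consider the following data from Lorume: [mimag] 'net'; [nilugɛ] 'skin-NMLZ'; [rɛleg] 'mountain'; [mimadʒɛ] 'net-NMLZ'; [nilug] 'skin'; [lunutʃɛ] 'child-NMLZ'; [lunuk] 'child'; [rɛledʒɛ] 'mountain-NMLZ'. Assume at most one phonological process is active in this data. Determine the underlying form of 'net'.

/mimadʒ/

The stem for 'net' ends in [dʒ] in [mimadʒɛ] but [g] in [mimag].
The stem 'skin' ([nilugɛ], [nilug]) shows [g] unchanged in both environments, so [g] cannot be basic with [dʒ] derived before the NMLZ suffix.
The underlying segment must be /dʒ/; palato-alveolar /tʃ/ and /dʒ/ become [k] and [g] when no front vowel follows, yielding [g] there.
So 'net' = /mimadʒ/.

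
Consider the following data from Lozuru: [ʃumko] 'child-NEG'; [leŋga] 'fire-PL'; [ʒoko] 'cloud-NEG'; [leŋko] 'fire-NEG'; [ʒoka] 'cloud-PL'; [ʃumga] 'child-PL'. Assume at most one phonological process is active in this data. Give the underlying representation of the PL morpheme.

/-ga/

The PL suffix surfaces as [-ga] and [-ka], depending on the final segment of the stem.
The NEG suffix, which begins with [k], is invariant after every stem; so [k] is not altered by any rule here.
The PL suffix is therefore /-ga/ underlyingly, with post-vocalic devoicing: voiced stops become voiceless after a vowel.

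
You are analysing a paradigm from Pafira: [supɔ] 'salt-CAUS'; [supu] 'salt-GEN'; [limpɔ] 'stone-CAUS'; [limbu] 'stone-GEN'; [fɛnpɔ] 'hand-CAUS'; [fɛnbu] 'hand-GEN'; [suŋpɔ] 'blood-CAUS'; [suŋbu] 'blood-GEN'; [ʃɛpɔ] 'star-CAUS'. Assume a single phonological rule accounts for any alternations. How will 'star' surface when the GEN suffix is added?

[ʃɛpu]

The GEN suffix surfaces as [-bu] and [-pu], depending on the final segment of the stem.
The CAUS suffix, which begins with [p], is invariant after every stem; so [p] is not altered by any rule here.
So the underlying form is /-bu/, and voiced stops become voiceless after a vowel.
After 'star', which ends in a vowel, the suffix surfaces as [-pu], giving [ʃɛpu].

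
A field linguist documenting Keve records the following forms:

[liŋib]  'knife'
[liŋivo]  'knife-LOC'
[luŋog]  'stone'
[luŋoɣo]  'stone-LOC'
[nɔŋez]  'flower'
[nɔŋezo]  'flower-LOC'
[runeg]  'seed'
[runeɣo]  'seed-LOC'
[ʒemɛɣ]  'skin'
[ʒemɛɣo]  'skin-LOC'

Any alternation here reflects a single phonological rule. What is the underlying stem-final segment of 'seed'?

/g/

'seed' shows [g] ~ [ɣ] at the end of the stem ([runeg] vs [runeɣo]).
The stem 'skin' ([ʒemɛɣ], [ʒemɛɣo]) shows [ɣ] unchanged in both environments, so [ɣ] cannot be basic with [g] derived in isolation.
So /g/ is underlying, and a rule of intervocalic spirantization — voiced stops become fricatives between vowels — gives [ɣ].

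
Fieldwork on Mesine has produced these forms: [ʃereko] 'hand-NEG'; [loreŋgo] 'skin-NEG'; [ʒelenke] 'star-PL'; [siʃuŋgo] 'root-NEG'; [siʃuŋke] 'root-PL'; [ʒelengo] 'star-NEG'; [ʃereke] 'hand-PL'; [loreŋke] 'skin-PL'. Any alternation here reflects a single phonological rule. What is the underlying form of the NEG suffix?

The NEG morpheme has two allomorphs, [-go] and [-ko].
By contrast the PL suffix keeps its initial [k] throughout — that segment must be underlying.
So the underlying form is /-go/, and voiced stops become voiceless after a vowel.

/-go/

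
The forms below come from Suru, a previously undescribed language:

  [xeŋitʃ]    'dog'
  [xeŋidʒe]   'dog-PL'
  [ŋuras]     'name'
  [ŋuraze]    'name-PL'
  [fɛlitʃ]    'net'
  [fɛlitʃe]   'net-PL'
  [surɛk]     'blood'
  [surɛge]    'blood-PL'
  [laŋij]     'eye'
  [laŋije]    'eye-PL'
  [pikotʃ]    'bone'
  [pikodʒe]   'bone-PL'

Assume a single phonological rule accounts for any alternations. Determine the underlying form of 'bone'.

The stem for 'bone' ends in [tʃ] in [pikotʃ] but [dʒ] in [pikodʒe].
The stem 'net' ([fɛlitʃ], [fɛlitʃe]) shows [tʃ] unchanged in both environments, so [tʃ] cannot be basic with [dʒ] derived before the PL suffix.
The underlying segment must be /dʒ/; voiced obstruents become voiceless word-finally, yielding [tʃ] there.

/pikodʒ/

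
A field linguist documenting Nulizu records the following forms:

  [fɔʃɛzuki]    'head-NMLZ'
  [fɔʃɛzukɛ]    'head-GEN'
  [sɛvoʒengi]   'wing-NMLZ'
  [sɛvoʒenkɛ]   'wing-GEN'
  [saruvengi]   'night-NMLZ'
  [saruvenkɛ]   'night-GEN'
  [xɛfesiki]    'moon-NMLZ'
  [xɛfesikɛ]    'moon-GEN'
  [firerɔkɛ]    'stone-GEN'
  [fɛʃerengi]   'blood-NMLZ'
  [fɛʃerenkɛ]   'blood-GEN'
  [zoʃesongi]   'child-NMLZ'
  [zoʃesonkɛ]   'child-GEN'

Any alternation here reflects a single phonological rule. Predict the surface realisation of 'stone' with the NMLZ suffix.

[firerɔki]

The NMLZ suffix surfaces as [-gi] and [-ki], depending on the final segment of the stem.
By contrast the GEN suffix keeps its initial [k] throughout — that segment must be underlying.
The NMLZ suffix is therefore /-gi/ underlyingly, with post-vocalic devoicing: voiced stops become voiceless after a vowel.
After 'stone', which ends in a vowel, the suffix surfaces as [-ki], giving [firerɔki].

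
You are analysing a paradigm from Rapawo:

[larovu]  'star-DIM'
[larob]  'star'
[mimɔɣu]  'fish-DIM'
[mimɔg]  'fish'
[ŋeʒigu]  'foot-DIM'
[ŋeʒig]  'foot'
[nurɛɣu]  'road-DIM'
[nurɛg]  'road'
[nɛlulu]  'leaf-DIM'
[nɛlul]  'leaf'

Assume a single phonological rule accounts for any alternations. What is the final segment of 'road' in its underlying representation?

In [nurɛɣu] and [nurɛg] the final segment of 'road' alternates: [ɣ] ~ [g].
The stem 'foot' ([ŋeʒigu], [ŋeʒig]) shows [g] unchanged in both environments, so [g] cannot be basic with [ɣ] derived before the DIM suffix.
Therefore /ɣ/ is basic and [g] is derived by word-final hardening (voiced fricatives become stops word-finally).

/ɣ/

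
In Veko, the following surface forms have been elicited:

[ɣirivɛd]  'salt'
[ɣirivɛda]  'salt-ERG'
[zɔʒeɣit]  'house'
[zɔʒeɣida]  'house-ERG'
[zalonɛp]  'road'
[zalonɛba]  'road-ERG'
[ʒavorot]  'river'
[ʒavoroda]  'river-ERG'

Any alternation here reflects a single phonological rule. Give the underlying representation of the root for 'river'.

/ʒavorot/

In [ʒavorot] and [ʒavoroda] the final segment of 'river' alternates: [t] ~ [d].
Compare 'salt', with invariant [d] in [ɣirivɛd] and [ɣirivɛda]: an analysis with underlying /d/ and a rule producing [t] in isolation would wrongly predict alternation here too.
Therefore /t/ is basic and [d] is derived by intervocalic voicing (voiceless stops become voiced between vowels).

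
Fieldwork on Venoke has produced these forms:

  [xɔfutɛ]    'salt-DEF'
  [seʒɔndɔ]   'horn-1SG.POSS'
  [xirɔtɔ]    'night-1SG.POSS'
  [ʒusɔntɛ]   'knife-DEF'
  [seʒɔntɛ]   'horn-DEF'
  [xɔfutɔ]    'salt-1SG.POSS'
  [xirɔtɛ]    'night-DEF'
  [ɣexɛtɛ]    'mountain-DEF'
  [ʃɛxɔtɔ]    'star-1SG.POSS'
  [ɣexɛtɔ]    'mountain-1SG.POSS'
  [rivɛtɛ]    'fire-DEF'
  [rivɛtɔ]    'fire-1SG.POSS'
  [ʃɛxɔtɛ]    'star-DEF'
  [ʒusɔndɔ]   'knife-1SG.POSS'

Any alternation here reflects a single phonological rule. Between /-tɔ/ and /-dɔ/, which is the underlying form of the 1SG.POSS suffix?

/-dɔ/

The 1SG.POSS suffix surfaces as [-dɔ] and [-tɔ], depending on the final segment of the stem.
The DEF suffix, which begins with [t], is invariant after every stem; so [t] is not altered by any rule here.
So the underlying form is /-dɔ/, and voiced stops become voiceless after a vowel.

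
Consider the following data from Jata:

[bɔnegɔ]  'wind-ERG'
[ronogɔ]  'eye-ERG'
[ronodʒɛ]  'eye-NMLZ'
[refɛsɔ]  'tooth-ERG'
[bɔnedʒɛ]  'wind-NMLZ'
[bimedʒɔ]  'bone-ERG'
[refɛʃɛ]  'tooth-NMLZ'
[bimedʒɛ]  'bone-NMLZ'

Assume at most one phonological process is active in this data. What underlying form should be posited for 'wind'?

/bɔneg/

The stem for 'wind' ends in [dʒ] in [bɔnedʒɛ] but [g] in [bɔnegɔ].
The stem 'bone' ([bimedʒɛ], [bimedʒɔ]) shows [dʒ] unchanged in both environments, so [dʒ] cannot be basic with [g] derived before the ERG suffix.
The underlying segment must be /g/; /g/ and /s/ become palato-alveolar [dʒ] and [ʃ] before a front vowel, yielding [dʒ] there.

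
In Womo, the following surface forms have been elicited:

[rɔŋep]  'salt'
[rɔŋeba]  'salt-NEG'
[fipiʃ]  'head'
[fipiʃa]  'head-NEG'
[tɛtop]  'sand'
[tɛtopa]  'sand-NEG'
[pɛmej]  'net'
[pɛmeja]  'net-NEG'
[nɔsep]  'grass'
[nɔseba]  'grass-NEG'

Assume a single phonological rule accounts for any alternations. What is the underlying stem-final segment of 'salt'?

/b/

In [rɔŋep] and [rɔŋeba] the final segment of 'salt' alternates: [p] ~ [b].
Compare 'sand', with invariant [p] in [tɛtop] and [tɛtopa]: an analysis with underlying /p/ and a rule producing [b] before the NEG suffix would wrongly predict alternation here too.
The underlying segment must be /b/; voiced obstruents become voiceless word-finally, yielding [p] there.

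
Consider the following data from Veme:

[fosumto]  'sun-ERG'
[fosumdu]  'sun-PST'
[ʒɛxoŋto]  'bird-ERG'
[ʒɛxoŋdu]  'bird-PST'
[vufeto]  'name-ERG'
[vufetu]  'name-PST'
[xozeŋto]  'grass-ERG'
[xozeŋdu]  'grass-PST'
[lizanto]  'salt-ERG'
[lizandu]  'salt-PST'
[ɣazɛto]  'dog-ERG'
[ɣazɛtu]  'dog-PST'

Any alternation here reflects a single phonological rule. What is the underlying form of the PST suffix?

/-du/

The PST suffix surfaces as [-du] and [-tu], depending on the final segment of the stem.
The ERG suffix, which begins with [t], is invariant after every stem; so [t] is not altered by any rule here.
So the underlying form is /-du/, and voiced stops become voiceless after a vowel.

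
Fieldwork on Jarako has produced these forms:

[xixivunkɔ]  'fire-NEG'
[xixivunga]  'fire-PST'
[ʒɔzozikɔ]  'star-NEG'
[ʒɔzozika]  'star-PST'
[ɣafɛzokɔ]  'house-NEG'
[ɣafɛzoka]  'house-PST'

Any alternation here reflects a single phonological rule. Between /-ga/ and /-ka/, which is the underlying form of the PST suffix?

/-ga/

The PST morpheme has two allomorphs, [-ga] and [-ka].
By contrast the NEG suffix keeps its initial [k] throughout — that segment must be underlying.
So the underlying form is /-ga/, and voiced stops become voiceless after a vowel.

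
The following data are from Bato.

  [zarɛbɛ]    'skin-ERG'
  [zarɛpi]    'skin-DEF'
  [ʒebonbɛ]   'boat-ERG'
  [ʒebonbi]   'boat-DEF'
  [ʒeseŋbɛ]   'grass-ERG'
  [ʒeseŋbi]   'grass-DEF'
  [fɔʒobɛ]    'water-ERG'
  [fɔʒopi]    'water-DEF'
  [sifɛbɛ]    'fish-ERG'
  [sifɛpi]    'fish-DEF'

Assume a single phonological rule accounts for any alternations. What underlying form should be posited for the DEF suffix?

/-pi/

The DEF morpheme has two allomorphs, [-bi] and [-pi].
By contrast the ERG suffix keeps its initial [b] throughout — that segment must be underlying.
The DEF suffix is therefore /-pi/ underlyingly, with post-nasal voicing: voiceless stops become voiced after a nasal.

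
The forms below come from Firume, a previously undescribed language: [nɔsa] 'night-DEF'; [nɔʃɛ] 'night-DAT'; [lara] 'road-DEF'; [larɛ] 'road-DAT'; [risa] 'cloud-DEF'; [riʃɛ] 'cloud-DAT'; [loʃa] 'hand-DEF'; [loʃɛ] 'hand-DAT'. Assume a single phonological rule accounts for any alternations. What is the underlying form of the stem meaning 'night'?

'night' shows [s] ~ [ʃ] at the end of the stem ([nɔsa] vs [nɔʃɛ]).
If /ʃ/ were underlying and a rule turned it into [s] before the DEF suffix, 'hand' would also alternate; but it has [ʃ] in both [loʃa] and [loʃɛ].
So /s/ is underlying, and a rule of palatalization before a front vowel — /s/ becomes palato-alveolar [ʃ] before a front vowel — gives [ʃ].

/nɔs/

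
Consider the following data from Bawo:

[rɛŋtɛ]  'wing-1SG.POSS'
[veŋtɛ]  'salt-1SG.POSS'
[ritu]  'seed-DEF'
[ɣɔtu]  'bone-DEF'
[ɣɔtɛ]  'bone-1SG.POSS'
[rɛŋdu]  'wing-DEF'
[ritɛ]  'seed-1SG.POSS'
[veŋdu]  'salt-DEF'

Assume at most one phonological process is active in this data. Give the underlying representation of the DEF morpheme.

The DEF suffix surfaces as [-du] and [-tu], depending on the final segment of the stem.
The 1SG.POSS suffix, which begins with [t], is invariant after every stem; so [t] is not altered by any rule here.
So the underlying form is /-du/, and voiced stops become voiceless after a vowel.

/-du/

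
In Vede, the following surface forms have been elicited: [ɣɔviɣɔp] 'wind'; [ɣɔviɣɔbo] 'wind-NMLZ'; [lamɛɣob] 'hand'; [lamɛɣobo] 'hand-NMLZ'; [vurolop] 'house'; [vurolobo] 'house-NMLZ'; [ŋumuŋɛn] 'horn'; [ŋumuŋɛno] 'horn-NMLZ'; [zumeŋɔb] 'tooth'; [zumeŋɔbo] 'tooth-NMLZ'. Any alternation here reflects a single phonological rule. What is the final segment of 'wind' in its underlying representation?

/p/

The root 'wind' surfaces as [ɣɔviɣɔp] and [ɣɔviɣɔbo], with a stem-final [p] ~ [b] alternation.
But 'hand' keeps [b] in both environments ([lamɛɣob], [lamɛɣobo]), so there is no rule changing /b/ to [p] in isolation.
So /p/ is underlying, and a rule of intervocalic voicing — voiceless stops become voiced between vowels — gives [b].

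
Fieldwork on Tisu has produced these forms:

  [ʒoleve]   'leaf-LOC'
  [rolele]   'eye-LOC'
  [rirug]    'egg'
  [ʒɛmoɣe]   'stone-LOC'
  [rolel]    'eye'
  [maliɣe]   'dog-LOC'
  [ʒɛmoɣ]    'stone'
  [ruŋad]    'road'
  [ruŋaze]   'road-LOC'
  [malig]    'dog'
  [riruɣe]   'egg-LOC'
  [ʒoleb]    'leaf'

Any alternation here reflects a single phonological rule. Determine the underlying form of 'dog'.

'dog' shows [ɣ] ~ [g] at the end of the stem ([maliɣe] vs [malig]).
Compare 'stone', with invariant [ɣ] in [ʒɛmoɣe] and [ʒɛmoɣ]: an analysis with underlying /ɣ/ and a rule producing [g] in isolation would wrongly predict alternation here too.
The alternation reflects intervocalic spirantization: voiced stops become fricatives between vowels. /g/ is underlying.

/malig/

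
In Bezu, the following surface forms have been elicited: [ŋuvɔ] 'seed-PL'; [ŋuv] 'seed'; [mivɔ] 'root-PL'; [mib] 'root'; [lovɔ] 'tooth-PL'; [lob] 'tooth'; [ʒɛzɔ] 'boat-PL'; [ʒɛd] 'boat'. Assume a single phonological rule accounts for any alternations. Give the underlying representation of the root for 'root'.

/mib/

The root 'root' surfaces as [mivɔ] and [mib], with a stem-final [v] ~ [b] alternation.
But 'seed' keeps [v] in both environments ([ŋuvɔ], [ŋuv]), so there is no rule changing /v/ to [b] in isolation.
The alternation reflects intervocalic spirantization: voiced stops become fricatives between vowels. /b/ is underlying.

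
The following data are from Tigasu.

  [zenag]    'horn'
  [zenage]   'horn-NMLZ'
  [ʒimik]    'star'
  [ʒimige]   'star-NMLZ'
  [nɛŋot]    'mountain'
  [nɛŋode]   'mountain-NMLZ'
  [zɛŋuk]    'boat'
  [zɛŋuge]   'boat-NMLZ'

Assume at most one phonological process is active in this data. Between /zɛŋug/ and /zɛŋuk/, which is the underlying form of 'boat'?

In [zɛŋuk] and [zɛŋuge] the final segment of 'boat' alternates: [k] ~ [g].
But 'horn' keeps [g] in both environments ([zenag], [zenage]), so there is no rule changing /g/ to [k] in isolation.
Therefore /k/ is basic and [g] is derived by intervocalic voicing (voiceless stops become voiced between vowels).

/zɛŋuk/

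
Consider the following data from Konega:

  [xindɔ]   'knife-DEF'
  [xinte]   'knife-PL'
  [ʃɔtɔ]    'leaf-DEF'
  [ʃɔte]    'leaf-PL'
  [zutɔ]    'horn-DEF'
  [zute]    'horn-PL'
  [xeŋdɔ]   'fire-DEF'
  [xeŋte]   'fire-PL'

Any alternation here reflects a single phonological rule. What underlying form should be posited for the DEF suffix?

/-dɔ/

The DEF suffix surfaces as [-dɔ] and [-tɔ], depending on the final segment of the stem.
The PL suffix, which begins with [t], is invariant after every stem; so [t] is not altered by any rule here.
The DEF suffix is therefore /-dɔ/ underlyingly, with post-vocalic devoicing: voiced stops become voiceless after a vowel.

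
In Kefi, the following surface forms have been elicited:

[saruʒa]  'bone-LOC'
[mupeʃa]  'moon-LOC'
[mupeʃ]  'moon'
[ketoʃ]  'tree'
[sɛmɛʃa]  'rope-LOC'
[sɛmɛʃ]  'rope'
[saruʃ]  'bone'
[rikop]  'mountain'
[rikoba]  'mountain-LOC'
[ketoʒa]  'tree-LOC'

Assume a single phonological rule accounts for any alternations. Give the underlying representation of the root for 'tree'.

'tree' shows [ʃ] ~ [ʒ] at the end of the stem ([ketoʃ] vs [ketoʒa]).
But 'rope' keeps [ʃ] in both environments ([sɛmɛʃ], [sɛmɛʃa]), so there is no rule changing /ʃ/ to [ʒ] before the LOC suffix.
Therefore /ʒ/ is basic and [ʃ] is derived by word-final obstruent devoicing (voiced obstruents become voiceless word-finally).

/ketoʒ/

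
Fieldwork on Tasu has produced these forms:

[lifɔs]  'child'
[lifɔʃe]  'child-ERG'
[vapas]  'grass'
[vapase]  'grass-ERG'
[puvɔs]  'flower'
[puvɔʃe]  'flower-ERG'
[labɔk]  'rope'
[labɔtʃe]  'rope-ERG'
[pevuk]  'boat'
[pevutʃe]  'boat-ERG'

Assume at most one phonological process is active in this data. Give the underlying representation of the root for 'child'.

/lifɔʃ/

The stem for 'child' ends in [s] in [lifɔs] but [ʃ] in [lifɔʃe].
The stem 'grass' ([vapas], [vapase]) shows [s] unchanged in both environments, so [s] cannot be basic with [ʃ] derived before the ERG suffix.
The underlying segment must be /ʃ/; palato-alveolar /tʃ/ and /ʃ/ become [k] and [s] when no front vowel follows, yielding [s] there.
The underlying form of 'child' is therefore /lifɔʃ/.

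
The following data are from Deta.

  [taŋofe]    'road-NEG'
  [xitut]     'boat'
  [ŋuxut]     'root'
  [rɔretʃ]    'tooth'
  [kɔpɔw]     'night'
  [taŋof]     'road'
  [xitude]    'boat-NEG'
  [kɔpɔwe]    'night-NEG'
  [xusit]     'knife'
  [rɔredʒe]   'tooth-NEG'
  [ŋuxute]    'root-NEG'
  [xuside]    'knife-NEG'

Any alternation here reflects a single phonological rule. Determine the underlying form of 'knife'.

/xusid/

The stem for 'knife' ends in [d] in [xuside] but [t] in [xusit].
But 'root' keeps [t] in both environments ([ŋuxute], [ŋuxut]), so there is no rule changing /t/ to [d] before the NEG suffix.
Therefore /d/ is basic and [t] is derived by word-final obstruent devoicing (voiced obstruents become voiceless word-finally).
Hence 'knife' is /xusid/ underlyingly.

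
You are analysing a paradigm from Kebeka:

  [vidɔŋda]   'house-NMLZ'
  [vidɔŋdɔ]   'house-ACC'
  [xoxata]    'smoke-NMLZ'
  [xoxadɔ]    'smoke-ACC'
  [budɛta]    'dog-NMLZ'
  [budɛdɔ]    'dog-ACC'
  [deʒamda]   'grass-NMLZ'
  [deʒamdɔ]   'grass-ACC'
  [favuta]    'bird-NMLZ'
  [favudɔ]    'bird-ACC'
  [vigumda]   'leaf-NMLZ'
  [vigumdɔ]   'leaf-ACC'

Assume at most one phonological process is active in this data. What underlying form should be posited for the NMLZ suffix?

/-ta/

The NMLZ suffix surfaces as [-da] and [-ta], depending on the final segment of the stem.
The ACC suffix, which begins with [d], is invariant after every stem; so [d] is not altered by any rule here.
So the underlying form is /-ta/, and voiceless stops become voiced after a nasal.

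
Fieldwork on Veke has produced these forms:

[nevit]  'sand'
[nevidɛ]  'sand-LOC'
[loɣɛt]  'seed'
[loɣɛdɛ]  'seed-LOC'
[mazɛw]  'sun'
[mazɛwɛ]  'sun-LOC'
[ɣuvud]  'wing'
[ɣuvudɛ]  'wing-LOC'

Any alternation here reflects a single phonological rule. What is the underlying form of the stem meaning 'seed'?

The stem for 'seed' ends in [t] in [loɣɛt] but [d] in [loɣɛdɛ].
But 'wing' keeps [d] in both environments ([ɣuvud], [ɣuvudɛ]), so there is no rule changing /d/ to [t] in isolation.
The alternation reflects intervocalic voicing: voiceless stops become voiced between vowels. /t/ is underlying.
The underlying form of 'seed' is therefore /loɣɛt/.

/loɣɛt/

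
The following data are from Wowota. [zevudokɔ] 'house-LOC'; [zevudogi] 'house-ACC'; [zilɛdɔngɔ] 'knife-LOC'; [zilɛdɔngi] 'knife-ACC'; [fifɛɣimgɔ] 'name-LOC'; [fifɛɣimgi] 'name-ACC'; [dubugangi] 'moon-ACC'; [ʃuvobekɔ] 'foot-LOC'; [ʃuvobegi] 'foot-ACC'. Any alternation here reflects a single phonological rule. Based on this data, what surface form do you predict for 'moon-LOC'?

The LOC morpheme has two allomorphs, [-gɔ] and [-kɔ].
The ACC suffix, which begins with [g], is invariant after every stem; so [g] is not altered by any rule here.
The LOC suffix is therefore /-kɔ/ underlyingly, with post-nasal voicing: voiceless stops become voiced after a nasal.
After 'moon', which ends in a nasal, the suffix surfaces as [-gɔ], giving [dubugangɔ].

[dubugangɔ]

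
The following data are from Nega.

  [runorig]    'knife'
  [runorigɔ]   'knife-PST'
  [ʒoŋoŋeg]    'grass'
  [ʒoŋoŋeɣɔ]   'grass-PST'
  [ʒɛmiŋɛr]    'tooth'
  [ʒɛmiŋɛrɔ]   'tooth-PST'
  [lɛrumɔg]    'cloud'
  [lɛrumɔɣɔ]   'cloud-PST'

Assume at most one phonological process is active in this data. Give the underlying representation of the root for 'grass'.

/ʒoŋoŋeɣ/

'grass' shows [g] ~ [ɣ] at the end of the stem ([ʒoŋoŋeg] vs [ʒoŋoŋeɣɔ]).
Compare 'knife', with invariant [g] in [runorig] and [runorigɔ]: an analysis with underlying /g/ and a rule producing [ɣ] before the PST suffix would wrongly predict alternation here too.
The alternation reflects word-final hardening: voiced fricatives become stops word-finally. /ɣ/ is underlying.
Hence 'grass' is /ʒoŋoŋeɣ/ underlyingly.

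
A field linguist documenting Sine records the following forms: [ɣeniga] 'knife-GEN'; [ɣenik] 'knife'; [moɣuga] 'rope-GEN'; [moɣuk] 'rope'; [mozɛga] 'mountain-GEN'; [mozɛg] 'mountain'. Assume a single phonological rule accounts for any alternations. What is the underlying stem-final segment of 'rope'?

/k/

The stem for 'rope' ends in [g] in [moɣuga] but [k] in [moɣuk].
Compare 'mountain', with invariant [g] in [mozɛga] and [mozɛg]: an analysis with underlying /g/ and a rule producing [k] in isolation would wrongly predict alternation here too.
The underlying segment must be /k/; voiceless stops become voiced between vowels, yielding [g] there.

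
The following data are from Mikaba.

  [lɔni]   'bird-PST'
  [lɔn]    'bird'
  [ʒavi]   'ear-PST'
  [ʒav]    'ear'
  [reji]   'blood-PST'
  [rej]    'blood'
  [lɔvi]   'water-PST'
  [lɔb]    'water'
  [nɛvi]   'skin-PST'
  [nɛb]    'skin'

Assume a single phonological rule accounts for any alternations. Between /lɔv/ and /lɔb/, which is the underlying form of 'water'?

/lɔb/

'water' shows [v] ~ [b] at the end of the stem ([lɔvi] vs [lɔb]).
But 'ear' keeps [v] in both environments ([ʒavi], [ʒav]), so there is no rule changing /v/ to [b] in isolation.
The alternation reflects intervocalic spirantization: voiced stops become fricatives between vowels. /b/ is underlying.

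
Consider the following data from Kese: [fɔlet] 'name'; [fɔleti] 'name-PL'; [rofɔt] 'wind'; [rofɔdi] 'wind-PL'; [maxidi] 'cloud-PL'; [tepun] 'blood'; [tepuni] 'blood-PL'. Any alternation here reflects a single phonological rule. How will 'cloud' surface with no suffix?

[maxit]

The stem for 'wind' ends in [t] in [rofɔt] but [d] in [rofɔdi].
But 'name' keeps [t] in both environments ([fɔlet], [fɔleti]), so there is no rule changing /t/ to [d] before the PL suffix.
The alternation reflects word-final obstruent devoicing: voiced obstruents become voiceless word-finally. /d/ is underlying.
From [maxidi] the stem 'cloud' is /maxid/; word-finally this yields [maxit].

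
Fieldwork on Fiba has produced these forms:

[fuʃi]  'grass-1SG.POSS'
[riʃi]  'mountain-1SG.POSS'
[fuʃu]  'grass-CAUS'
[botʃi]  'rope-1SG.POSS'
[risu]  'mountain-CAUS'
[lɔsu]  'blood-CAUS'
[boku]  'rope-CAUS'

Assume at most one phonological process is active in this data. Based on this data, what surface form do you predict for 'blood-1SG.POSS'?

[lɔʃi]

In [risu] and [riʃi] the final segment of 'mountain' alternates: [s] ~ [ʃ].
Compare 'grass', with invariant [ʃ] in [fuʃu] and [fuʃi]: an analysis with underlying /ʃ/ and a rule producing [s] before the CAUS suffix would wrongly predict alternation here too.
The underlying segment must be /s/; /k/ and /s/ become palato-alveolar [tʃ] and [ʃ] before a front vowel, yielding [ʃ] there.
The one attested form of 'blood', [lɔsu], shows underlying /lɔs/. Applying the same rule before a front vowel gives [lɔʃi].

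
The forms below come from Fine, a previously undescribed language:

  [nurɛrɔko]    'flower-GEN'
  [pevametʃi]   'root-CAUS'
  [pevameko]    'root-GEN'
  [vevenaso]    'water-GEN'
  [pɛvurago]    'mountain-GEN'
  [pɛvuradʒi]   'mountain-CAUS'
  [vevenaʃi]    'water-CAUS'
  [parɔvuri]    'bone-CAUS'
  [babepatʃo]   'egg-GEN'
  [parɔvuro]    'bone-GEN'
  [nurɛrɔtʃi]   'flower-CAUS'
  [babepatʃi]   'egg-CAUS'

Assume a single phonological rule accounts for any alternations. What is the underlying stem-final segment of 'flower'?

/k/

The stem for 'flower' ends in [tʃ] in [nurɛrɔtʃi] but [k] in [nurɛrɔko].
If /tʃ/ were underlying and a rule turned it into [k] before the GEN suffix, 'egg' would also alternate; but it has [tʃ] in both [babepatʃi] and [babepatʃo].
The underlying segment must be /k/; /k/, /g/ and /s/ become palato-alveolar [tʃ], [dʒ] and [ʃ] before a front vowel, yielding [tʃ] there.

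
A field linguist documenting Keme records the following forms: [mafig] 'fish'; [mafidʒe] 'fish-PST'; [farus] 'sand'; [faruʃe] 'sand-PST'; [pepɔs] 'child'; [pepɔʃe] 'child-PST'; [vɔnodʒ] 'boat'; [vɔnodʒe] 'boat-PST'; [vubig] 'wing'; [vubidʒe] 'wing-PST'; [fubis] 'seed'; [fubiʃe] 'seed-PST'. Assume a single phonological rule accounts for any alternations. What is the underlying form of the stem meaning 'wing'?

/vubig/

The stem for 'wing' ends in [g] in [vubig] but [dʒ] in [vubidʒe].
Compare 'boat', with invariant [dʒ] in [vɔnodʒ] and [vɔnodʒe]: an analysis with underlying /dʒ/ and a rule producing [g] in isolation would wrongly predict alternation here too.
The underlying segment must be /g/; /g/ and /s/ become palato-alveolar [dʒ] and [ʃ] before a front vowel, yielding [dʒ] there.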